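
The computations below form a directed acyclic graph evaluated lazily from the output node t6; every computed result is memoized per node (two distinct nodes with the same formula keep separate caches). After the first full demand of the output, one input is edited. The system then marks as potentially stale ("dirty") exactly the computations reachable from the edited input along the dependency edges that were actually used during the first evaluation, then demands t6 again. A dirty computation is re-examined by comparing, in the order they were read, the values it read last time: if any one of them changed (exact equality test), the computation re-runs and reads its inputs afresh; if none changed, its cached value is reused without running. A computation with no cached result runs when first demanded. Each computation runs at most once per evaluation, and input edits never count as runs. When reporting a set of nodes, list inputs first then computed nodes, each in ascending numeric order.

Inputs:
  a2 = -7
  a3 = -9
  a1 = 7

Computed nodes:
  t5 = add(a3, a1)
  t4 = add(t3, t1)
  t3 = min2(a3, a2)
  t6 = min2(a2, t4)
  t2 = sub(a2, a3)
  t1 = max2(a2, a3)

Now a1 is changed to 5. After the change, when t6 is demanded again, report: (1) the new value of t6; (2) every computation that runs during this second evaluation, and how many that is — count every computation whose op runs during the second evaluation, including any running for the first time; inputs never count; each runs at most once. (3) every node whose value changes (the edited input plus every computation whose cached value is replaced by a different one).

First demand of the output computes:
  t1 = max2(-7, -9) = -7
  t3 = min2(-9, -7) = -9
  t4 = add(-9, -7) = -16
  t6 = min2(-7, -16) = -16

After the edit, cleaning proceeds:
  a1 only reaches undemanded nodes; the second demand re-runs nothing.

Note the shortcut — a1 feeds only undemanded nodes, so no recomputation happens.

Demanding t6 again yields -16.
0 computations run: none.
The nodes whose values change: a1.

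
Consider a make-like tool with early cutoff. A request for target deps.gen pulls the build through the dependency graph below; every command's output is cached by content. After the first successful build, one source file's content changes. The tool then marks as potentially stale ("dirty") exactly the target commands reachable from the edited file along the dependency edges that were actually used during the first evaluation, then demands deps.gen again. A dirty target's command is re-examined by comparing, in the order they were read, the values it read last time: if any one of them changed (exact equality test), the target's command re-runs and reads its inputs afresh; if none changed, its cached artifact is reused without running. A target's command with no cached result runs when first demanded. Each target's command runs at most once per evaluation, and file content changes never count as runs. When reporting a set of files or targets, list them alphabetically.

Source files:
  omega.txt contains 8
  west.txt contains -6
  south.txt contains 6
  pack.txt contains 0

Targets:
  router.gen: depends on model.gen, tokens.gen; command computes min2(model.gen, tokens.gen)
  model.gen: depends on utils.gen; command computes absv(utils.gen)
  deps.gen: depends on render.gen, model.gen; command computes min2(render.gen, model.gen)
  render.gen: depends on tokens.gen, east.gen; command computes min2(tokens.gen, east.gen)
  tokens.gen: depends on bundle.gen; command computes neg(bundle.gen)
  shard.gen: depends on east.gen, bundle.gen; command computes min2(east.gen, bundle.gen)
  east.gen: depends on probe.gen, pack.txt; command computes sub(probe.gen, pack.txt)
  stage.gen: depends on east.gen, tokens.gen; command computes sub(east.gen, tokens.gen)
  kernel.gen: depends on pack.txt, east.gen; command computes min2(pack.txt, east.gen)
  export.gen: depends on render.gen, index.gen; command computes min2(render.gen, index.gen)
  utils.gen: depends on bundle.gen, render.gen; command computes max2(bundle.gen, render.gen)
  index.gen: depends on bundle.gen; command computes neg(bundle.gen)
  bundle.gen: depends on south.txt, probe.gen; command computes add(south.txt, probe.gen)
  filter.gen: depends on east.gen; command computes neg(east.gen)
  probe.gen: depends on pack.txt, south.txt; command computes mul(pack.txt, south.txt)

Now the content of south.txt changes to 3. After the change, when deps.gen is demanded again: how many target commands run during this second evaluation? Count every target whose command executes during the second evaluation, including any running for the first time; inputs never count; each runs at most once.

7 target commands run: bundle.gen, deps.gen, model.gen, probe.gen, render.gen, tokens.gen, utils.gen.
Note where the cutoff bites: east.gen is checked, finds nothing changed, and keeps its cache.

First demand of the output computes:
  probe.gen = mul(0, 6) = 0
  bundle.gen = add(6, 0) = 6
  east.gen = sub(0, 0) = 0
  tokens.gen = neg(6) = -6
  render.gen = min2(-6, 0) = -6
  utils.gen = max2(6, -6) = 6
  model.gen = absv(6) = 6
  deps.gen = min2(-6, 6) = -6

After the edit, cleaning proceeds:
  probe.gen: a read changed (south.txt 6->3) — executes, giving 0 — identical to its old value.
  bundle.gen: a read changed (south.txt 6->3) — executes, giving 3.
  east.gen: dirty, but its reads are unchanged (probe.gen unchanged, pack.txt unchanged); cached 0 stands.
  tokens.gen: a read changed (bundle.gen 6->3) — executes, giving -3.
  render.gen: a read changed (tokens.gen -6->-3) — executes, giving -3.
  utils.gen: a read changed (bundle.gen 6->3; render.gen -6->-3) — executes, giving 3.
  model.gen: a read changed (utils.gen 6->3) — executes, giving 3.
  deps.gen: a read changed (render.gen -6->-3; model.gen 6->3) — executes, giving -3.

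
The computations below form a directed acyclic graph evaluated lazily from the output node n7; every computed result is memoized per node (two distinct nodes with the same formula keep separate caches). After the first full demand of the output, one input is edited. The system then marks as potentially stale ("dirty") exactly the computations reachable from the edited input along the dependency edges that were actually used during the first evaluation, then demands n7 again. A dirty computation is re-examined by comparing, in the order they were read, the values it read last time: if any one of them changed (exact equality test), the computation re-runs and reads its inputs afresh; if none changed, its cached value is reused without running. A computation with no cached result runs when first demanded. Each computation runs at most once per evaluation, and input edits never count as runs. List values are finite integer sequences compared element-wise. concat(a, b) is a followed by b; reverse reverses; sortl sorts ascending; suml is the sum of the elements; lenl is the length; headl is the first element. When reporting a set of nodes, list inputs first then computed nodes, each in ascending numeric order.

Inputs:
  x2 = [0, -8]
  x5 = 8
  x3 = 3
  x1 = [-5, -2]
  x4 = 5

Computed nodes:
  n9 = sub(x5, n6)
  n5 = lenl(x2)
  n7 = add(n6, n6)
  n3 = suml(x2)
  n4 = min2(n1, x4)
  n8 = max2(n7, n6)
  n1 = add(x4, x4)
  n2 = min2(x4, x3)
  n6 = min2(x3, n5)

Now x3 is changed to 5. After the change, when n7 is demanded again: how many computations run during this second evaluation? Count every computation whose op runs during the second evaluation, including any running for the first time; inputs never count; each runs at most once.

1 computations run: n6.
Note the absorption at n6: it re-runs yet its value is the same, leaving the output's value untouched.

First demand of the output computes:
  n5 = lenl([0, -8]) = 2
  n6 = min2(3, 2) = 2
  n7 = add(2, 2) = 4

After the edit, cleaning proceeds:
  n6: a read changed (x3 3->5) — executes, giving 2 — identical to its old value.
  n7: dirty, but its reads are unchanged (n6 unchanged, n6 unchanged); cached 4 stands.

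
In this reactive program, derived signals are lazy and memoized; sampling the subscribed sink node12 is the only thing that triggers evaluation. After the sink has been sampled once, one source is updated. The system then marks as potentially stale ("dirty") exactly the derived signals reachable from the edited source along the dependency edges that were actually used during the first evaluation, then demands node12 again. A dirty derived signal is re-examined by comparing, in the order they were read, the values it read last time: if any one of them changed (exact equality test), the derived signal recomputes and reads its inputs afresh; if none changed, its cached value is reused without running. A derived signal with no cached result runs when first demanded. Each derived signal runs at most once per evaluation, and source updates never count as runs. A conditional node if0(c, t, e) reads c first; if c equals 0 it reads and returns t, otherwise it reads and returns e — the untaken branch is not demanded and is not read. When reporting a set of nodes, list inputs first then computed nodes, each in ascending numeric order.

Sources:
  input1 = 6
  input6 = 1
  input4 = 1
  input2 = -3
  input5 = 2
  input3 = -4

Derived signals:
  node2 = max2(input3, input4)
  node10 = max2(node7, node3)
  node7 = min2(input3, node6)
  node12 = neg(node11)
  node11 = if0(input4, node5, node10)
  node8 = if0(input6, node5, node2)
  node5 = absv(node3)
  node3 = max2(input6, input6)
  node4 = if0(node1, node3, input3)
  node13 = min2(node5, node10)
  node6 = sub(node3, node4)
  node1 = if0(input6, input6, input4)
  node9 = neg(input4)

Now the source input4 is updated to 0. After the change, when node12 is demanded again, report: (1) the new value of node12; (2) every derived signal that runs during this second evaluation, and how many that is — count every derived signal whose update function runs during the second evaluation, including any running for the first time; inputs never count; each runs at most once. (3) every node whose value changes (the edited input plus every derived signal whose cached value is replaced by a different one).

Demanding node12 again yields -1.
2 derived signals run: node5, node11.
The nodes whose values change: input4.
Note the branch switch — demand abandons node1, node4, node6, node7, node10, which are never re-examined.

First demand of the output computes:
  node1 = if0(input6=1 -> else branch input4) = 1
  node3 = max2(1, 1) = 1
  node4 = if0(node1=1 -> else branch input3) = -4
  node6 = sub(1, -4) = 5
  node7 = min2(-4, 5) = -4
  node10 = max2(-4, 1) = 1
  node11 = if0(input4=1 -> else branch node10) = 1
  node12 = neg(1) = -1

After the edit, cleaning proceeds:
  node1: stays stale; no demand reaches it after the flip.
  node4: stays stale; no demand reaches it after the flip.
  node5: had never run; runs now, result 1.
  node6: stays stale; no demand reaches it after the flip.
  node7: stays stale; no demand reaches it after the flip.
  node10: stays stale; no demand reaches it after the flip.
  node11: a read changed (input4 1->0) — executes, giving 1 — identical to its old value.
  node12: dirty, but its reads are unchanged (node11 unchanged); cached -1 stands.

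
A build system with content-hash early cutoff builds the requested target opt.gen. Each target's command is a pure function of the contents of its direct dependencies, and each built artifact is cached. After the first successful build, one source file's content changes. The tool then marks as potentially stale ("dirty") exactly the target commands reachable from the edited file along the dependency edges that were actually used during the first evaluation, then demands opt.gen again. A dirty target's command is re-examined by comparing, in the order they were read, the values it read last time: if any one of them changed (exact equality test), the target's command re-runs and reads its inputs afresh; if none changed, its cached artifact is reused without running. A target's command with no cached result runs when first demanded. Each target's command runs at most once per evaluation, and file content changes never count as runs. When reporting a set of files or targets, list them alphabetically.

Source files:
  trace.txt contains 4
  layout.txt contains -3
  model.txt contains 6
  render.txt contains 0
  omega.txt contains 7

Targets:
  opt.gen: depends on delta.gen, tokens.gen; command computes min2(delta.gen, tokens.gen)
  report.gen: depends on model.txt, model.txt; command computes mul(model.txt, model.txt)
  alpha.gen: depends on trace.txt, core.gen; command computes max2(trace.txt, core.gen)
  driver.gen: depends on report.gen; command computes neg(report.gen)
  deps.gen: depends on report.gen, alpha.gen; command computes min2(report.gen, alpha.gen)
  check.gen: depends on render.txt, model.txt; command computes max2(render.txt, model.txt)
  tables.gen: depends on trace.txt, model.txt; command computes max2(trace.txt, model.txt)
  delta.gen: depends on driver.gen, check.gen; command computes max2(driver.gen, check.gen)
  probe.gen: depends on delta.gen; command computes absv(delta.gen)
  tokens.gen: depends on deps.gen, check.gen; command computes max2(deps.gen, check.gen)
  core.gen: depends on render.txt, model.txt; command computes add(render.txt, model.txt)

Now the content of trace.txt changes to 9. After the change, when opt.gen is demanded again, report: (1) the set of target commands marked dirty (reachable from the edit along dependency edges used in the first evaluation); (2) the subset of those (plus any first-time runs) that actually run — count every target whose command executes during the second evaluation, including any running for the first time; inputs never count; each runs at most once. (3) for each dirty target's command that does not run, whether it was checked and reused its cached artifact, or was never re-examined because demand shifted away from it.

First evaluation (everything demanded from the output):
  check.gen = max2(0, 6) = 6
  core.gen = add(0, 6) = 6
  alpha.gen = max2(4, 6) = 6
  report.gen = mul(6, 6) = 36
  deps.gen = min2(36, 6) = 6
  driver.gen = neg(36) = -36
  delta.gen = max2(-36, 6) = 6
  tokens.gen = max2(6, 6) = 6
  opt.gen = min2(6, 6) = 6

Propagation after the edit:
  alpha.gen: runs — trace.txt 4->9; result 9.
  deps.gen: runs — alpha.gen 6->9; result 9.
  tokens.gen: runs — deps.gen 6->9; result 9.
  opt.gen: runs — tokens.gen 6->9; result 6 (same value as before).

Marked dirty: alpha.gen, deps.gen, opt.gen, tokens.gen.
Target commands that run: alpha.gen, deps.gen, opt.gen, tokens.gen — 4 in total.
Every dirty target's command ran.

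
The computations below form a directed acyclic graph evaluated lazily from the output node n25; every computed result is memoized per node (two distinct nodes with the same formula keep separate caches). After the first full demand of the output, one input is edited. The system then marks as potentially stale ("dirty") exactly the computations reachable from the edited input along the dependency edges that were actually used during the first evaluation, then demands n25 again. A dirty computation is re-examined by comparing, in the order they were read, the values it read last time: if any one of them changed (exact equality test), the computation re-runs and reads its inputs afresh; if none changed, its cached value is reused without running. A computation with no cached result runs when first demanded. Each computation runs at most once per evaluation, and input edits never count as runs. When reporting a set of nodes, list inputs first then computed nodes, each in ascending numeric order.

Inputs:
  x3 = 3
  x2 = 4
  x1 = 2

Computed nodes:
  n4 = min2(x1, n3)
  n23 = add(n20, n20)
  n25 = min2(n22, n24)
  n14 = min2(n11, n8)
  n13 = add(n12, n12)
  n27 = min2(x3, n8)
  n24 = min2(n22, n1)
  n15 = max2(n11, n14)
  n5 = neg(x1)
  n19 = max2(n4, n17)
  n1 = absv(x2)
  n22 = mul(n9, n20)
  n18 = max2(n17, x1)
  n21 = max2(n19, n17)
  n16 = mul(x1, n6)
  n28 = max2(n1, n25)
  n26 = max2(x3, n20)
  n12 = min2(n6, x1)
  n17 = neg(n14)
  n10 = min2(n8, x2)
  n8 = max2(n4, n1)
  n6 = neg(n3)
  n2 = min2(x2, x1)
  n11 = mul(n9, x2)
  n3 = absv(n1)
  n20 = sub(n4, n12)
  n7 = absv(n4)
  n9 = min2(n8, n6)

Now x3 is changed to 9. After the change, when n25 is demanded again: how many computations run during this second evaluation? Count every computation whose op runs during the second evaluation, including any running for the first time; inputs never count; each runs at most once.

First demand of the output computes:
  n1 = absv(4) = 4
  n3 = absv(4) = 4
  n4 = min2(2, 4) = 2
  n6 = neg(4) = -4
  n8 = max2(2, 4) = 4
  n9 = min2(4, -4) = -4
  n12 = min2(-4, 2) = -4
  n20 = sub(2, -4) = 6
  n22 = mul(-4, 6) = -24
  n24 = min2(-24, 4) = -24
  n25 = min2(-24, -24) = -24

After the edit, cleaning proceeds:
  x3 only reaches undemanded nodes; the second demand re-runs nothing.

Note the shortcut — x3 feeds only undemanded nodes, so no recomputation happens.

0 computations run: none.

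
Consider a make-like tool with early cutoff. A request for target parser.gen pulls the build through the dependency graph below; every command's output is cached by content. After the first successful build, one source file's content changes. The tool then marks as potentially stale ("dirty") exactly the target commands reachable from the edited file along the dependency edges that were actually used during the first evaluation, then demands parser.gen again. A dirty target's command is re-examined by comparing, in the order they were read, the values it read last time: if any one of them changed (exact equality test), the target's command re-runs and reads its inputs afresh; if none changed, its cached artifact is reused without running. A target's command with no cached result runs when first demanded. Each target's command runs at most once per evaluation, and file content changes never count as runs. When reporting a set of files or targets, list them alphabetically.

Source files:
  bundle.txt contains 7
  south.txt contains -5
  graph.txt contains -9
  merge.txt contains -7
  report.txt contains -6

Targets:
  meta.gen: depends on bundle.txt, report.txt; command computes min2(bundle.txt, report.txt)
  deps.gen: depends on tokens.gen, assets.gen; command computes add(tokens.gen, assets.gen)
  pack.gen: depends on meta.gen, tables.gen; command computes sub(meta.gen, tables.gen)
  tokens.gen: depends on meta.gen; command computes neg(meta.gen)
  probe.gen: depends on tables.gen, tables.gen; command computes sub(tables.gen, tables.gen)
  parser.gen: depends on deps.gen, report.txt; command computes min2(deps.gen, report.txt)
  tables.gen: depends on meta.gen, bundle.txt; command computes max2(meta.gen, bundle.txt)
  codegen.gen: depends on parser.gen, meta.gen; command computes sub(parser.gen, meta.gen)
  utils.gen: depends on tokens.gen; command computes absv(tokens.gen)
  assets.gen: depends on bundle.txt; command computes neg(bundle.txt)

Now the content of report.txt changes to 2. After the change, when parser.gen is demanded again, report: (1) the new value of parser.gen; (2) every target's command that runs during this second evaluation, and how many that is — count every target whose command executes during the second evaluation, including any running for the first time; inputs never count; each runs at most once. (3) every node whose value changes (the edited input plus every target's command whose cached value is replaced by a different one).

Demanding parser.gen again yields -9.
4 target commands run: deps.gen, meta.gen, parser.gen, tokens.gen.
The nodes whose values change: deps.gen, meta.gen, parser.gen, report.txt, tokens.gen.

First demand of the output computes:
  assets.gen = neg(7) = -7
  meta.gen = min2(7, -6) = -6
  tokens.gen = neg(-6) = 6
  deps.gen = add(6, -7) = -1
  parser.gen = min2(-1, -6) = -6

After the edit, cleaning proceeds:
  meta.gen: a read changed (report.txt -6->2) — executes, giving 2.
  tokens.gen: a read changed (meta.gen -6->2) — executes, giving -2.
  deps.gen: a read changed (tokens.gen 6->-2) — executes, giving -9.
  parser.gen: a read changed (deps.gen -1->-9; report.txt -6->2) — executes, giving -9.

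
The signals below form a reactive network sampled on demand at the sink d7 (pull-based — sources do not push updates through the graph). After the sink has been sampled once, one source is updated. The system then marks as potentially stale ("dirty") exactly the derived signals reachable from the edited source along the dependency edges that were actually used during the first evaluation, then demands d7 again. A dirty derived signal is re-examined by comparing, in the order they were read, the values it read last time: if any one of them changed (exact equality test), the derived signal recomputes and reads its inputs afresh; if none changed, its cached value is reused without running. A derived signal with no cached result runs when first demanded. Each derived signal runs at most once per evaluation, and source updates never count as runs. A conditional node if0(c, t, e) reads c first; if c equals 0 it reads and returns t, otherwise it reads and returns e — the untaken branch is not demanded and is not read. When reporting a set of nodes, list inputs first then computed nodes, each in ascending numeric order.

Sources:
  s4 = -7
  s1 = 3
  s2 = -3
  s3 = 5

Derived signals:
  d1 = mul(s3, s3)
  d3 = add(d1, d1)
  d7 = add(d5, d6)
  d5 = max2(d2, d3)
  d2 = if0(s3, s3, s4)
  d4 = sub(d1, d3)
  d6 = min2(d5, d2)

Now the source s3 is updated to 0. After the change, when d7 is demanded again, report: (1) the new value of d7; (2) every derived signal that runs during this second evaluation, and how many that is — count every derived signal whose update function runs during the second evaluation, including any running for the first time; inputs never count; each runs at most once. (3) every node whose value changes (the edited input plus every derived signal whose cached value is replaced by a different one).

Initial pass — values computed on the first demand:
  d1 = mul(5, 5) = 25
  d2 = if0(s3=5 -> else branch s4) = -7
  d3 = add(25, 25) = 50
  d5 = max2(-7, 50) = 50
  d6 = min2(50, -7) = -7
  d7 = add(50, -7) = 43

Second demand — change propagation:
  d1: re-runs because s3 5->0; s3 5->0; new result 0.
  d2: re-runs because s3 5->0; new result 0.
  d3: re-runs because d1 25->0; d1 25->0; new result 0.
  d5: re-runs because d2 -7->0; d3 50->0; new result 0.
  d6: re-runs because d5 50->0; d2 -7->0; new result 0.
  d7: re-runs because d5 50->0; d6 -7->0; new result 0.

d7 now evaluates to 0.
Run set: d1, d2, d3, d5, d6, d7 (6 run).
Changed values: s3, d1, d2, d3, d5, d6, d7.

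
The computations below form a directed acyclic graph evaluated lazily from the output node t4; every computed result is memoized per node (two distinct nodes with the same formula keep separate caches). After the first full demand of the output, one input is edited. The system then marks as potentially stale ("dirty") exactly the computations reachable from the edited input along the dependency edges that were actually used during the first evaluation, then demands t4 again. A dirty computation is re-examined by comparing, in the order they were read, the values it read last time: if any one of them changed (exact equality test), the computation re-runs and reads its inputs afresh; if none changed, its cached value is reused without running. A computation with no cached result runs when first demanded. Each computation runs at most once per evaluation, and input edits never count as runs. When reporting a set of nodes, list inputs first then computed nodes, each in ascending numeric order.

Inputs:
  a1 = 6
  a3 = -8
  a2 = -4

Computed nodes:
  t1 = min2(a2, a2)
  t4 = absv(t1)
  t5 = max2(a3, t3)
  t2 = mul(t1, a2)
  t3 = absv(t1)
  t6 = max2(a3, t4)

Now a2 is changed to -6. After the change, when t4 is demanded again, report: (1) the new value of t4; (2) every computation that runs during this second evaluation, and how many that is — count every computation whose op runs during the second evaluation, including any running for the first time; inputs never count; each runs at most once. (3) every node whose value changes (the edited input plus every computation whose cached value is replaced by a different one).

Demanding t4 again yields 6.
2 computations run: t1, t4.
The nodes whose values change: a2, t1, t4.

First demand of the output computes:
  t1 = min2(-4, -4) = -4
  t4 = absv(-4) = 4

After the edit, cleaning proceeds:
  t1: a read changed (a2 -4->-6; a2 -4->-6) — executes, giving -6.
  t4: a read changed (t1 -4->-6) — executes, giving 6.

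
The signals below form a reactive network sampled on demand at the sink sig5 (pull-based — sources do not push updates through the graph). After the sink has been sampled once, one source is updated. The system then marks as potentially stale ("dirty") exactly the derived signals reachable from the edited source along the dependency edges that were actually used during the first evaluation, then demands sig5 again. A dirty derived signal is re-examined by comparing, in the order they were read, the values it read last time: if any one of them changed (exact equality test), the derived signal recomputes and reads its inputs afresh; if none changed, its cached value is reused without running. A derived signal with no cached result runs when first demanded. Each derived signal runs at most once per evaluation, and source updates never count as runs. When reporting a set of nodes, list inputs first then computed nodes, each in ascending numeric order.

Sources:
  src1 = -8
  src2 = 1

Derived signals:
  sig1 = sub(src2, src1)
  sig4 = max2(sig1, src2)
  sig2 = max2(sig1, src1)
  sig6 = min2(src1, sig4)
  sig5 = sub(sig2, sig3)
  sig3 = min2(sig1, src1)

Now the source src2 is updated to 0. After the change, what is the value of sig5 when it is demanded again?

Initial pass — values computed on the first demand:
  sig1 = sub(1, -8) = 9
  sig2 = max2(9, -8) = 9
  sig3 = min2(9, -8) = -8
  sig5 = sub(9, -8) = 17

Second demand — change propagation:
  sig1: re-runs because src2 1->0; new result 8.
  sig2: re-runs because sig1 9->8; new result 8.
  sig3: re-runs because sig1 9->8; new result -8 (unchanged).
  sig5: re-runs because sig2 9->8; new result 16.

sig5 now evaluates to 16.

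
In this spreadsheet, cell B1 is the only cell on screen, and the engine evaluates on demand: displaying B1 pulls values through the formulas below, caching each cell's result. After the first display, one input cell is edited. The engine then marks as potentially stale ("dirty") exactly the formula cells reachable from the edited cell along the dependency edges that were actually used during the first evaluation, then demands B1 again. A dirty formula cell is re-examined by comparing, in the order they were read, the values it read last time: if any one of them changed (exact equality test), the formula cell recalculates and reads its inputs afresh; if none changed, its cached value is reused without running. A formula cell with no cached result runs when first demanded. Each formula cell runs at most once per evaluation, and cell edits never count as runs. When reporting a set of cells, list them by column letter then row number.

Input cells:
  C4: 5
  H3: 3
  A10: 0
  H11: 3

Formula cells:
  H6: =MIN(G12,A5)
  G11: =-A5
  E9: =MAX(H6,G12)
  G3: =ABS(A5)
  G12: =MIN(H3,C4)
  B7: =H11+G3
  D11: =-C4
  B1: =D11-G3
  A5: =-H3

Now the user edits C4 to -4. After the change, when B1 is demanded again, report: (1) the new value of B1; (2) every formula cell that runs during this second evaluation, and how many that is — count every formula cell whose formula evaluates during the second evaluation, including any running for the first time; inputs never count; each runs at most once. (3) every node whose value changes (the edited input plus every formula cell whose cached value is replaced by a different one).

B1 now evaluates to 1.
Run set: B1, D11 (2 run).
Changed values: B1, C4, D11.

Initial pass — values computed on the first demand:
  A5 = -(3) = -3
  D11 = -(5) = -5
  G3 = ABS(-3) = 3
  B1 = -5 - 3 = -8

Second demand — change propagation:
  D11: re-runs because C4 5->-4; new result 4.
  B1: re-runs because D11 -5->4; new result 1.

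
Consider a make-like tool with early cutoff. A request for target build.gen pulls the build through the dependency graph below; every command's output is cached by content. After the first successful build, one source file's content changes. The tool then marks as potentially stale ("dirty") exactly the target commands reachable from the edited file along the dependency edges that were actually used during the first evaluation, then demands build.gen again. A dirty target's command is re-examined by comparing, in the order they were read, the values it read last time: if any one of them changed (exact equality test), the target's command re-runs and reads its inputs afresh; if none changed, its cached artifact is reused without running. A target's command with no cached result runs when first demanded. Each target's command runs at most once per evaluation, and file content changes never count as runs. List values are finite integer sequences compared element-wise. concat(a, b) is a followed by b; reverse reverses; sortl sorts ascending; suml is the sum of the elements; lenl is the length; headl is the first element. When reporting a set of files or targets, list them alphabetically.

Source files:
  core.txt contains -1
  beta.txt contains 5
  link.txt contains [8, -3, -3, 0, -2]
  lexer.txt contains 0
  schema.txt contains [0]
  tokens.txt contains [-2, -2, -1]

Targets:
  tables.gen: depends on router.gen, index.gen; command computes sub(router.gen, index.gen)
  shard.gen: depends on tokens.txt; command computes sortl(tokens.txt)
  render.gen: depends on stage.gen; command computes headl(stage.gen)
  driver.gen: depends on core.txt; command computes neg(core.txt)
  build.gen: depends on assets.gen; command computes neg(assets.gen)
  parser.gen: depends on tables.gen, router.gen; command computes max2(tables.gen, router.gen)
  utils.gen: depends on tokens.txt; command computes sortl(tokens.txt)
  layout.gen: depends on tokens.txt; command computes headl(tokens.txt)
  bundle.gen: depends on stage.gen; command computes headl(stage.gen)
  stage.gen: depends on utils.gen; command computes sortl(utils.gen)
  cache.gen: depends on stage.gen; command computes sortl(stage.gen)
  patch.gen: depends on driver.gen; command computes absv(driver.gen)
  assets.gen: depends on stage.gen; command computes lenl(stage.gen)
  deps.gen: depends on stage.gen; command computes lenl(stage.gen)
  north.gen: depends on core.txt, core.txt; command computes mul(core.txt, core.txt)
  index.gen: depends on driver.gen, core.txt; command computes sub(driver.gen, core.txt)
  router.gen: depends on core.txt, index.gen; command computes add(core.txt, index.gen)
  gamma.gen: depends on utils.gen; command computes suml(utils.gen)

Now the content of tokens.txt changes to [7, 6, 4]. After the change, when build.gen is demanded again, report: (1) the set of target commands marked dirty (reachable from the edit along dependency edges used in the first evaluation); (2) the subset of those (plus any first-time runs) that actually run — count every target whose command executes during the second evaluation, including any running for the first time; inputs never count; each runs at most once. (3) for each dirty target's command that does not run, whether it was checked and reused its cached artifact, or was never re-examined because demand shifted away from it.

The edit dirties: assets.gen, build.gen, stage.gen, utils.gen.
3 target commands run: assets.gen, stage.gen, utils.gen.
Cache hits after checking: build.gen.
Note the absorption at assets.gen: it re-runs yet its value is the same, leaving the output's value untouched.

First demand of the output computes:
  utils.gen = sortl([-2, -2, -1]) = [-2, -2, -1]
  stage.gen = sortl([-2, -2, -1]) = [-2, -2, -1]
  assets.gen = lenl([-2, -2, -1]) = 3
  build.gen = neg(3) = -3

After the edit, cleaning proceeds:
  utils.gen: a read changed (tokens.txt [-2, -2, -1]->[7, 6, 4]) — executes, giving [4, 6, 7].
  stage.gen: a read changed (utils.gen [-2, -2, -1]->[4, 6, 7]) — executes, giving [4, 6, 7].
  assets.gen: a read changed (stage.gen [-2, -2, -1]->[4, 6, 7]) — executes, giving 3 — identical to its old value.
  build.gen: dirty, but its reads are unchanged (assets.gen unchanged); cached -3 stands.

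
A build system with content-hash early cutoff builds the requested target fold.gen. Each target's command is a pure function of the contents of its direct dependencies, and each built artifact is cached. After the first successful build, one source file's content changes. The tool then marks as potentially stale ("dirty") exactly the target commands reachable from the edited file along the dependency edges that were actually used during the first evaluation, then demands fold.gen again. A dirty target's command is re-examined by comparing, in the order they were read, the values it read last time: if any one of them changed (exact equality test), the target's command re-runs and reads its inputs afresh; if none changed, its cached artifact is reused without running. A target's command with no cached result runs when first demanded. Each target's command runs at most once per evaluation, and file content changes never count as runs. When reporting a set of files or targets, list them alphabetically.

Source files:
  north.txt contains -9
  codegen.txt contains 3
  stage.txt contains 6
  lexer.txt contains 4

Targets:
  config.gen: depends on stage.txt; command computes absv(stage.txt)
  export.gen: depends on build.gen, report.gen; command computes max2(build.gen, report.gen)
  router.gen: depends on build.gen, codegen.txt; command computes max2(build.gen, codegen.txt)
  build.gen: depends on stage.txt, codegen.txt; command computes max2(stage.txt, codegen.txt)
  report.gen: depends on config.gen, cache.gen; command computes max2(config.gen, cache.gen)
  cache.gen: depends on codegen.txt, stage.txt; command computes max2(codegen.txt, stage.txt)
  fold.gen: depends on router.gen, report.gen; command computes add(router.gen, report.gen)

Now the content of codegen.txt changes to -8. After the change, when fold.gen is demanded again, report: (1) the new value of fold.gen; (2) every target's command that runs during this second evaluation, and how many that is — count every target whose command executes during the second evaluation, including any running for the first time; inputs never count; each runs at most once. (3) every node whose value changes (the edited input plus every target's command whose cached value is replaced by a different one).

New value of fold.gen: 12.
Target commands that run: build.gen, cache.gen, router.gen — 3 in total.
Values that change: codegen.txt.
Key observation: the cutoff stops propagation at report.gen — its inputs' values are unchanged, so it reuses its cache.

First evaluation (everything demanded from the output):
  build.gen = max2(6, 3) = 6
  cache.gen = max2(3, 6) = 6
  config.gen = absv(6) = 6
  report.gen = max2(6, 6) = 6
  router.gen = max2(6, 3) = 6
  fold.gen = add(6, 6) = 12

Propagation after the edit:
  build.gen: runs — codegen.txt 3->-8; result 6 (same value as before).
  cache.gen: runs — codegen.txt 3->-8; result 6 (same value as before).
  report.gen: checked — values it read are unchanged (config.gen unchanged, cache.gen unchanged); reused cached 6 without running.
  router.gen: runs — codegen.txt 3->-8; result 6 (same value as before).
  fold.gen: checked — values it read are unchanged (router.gen unchanged, report.gen unchanged); reused cached 12 without running.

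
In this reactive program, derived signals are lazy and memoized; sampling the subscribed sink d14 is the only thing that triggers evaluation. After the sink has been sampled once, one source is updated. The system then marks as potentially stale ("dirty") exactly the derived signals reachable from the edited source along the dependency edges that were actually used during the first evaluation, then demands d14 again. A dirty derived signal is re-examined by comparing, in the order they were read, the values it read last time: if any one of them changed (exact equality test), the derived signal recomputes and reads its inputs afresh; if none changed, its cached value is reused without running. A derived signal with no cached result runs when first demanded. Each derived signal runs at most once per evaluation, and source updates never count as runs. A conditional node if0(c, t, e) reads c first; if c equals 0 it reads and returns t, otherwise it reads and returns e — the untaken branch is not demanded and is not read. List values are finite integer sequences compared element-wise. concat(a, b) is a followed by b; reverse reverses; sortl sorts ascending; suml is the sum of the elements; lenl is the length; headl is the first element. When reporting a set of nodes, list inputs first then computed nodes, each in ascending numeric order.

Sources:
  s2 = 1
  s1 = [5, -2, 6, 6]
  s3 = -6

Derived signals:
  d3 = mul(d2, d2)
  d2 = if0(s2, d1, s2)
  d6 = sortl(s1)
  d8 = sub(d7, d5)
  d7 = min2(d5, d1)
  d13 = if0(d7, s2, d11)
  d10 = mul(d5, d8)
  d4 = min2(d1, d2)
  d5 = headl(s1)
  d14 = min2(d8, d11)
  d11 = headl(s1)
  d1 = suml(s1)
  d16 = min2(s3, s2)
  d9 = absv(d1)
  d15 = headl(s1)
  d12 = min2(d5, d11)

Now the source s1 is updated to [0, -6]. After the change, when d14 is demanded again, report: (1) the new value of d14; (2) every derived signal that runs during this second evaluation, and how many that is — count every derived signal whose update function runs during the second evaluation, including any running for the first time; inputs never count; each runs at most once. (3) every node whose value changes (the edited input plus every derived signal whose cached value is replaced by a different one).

Demanding d14 again yields -6.
6 derived signals run: d1, d5, d7, d8, d11, d14.
The nodes whose values change: s1, d1, d5, d7, d8, d11, d14.

First demand of the output computes:
  d1 = suml([5, -2, 6, 6]) = 15
  d5 = headl([5, -2, 6, 6]) = 5
  d7 = min2(5, 15) = 5
  d8 = sub(5, 5) = 0
  d11 = headl([5, -2, 6, 6]) = 5
  d14 = min2(0, 5) = 0

After the edit, cleaning proceeds:
  d1: a read changed (s1 [5, -2, 6, 6]->[0, -6]) — executes, giving -6.
  d5: a read changed (s1 [5, -2, 6, 6]->[0, -6]) — executes, giving 0.
  d7: a read changed (d5 5->0; d1 15->-6) — executes, giving -6.
  d8: a read changed (d7 5->-6; d5 5->0) — executes, giving -6.
  d11: a read changed (s1 [5, -2, 6, 6]->[0, -6]) — executes, giving 0.
  d14: a read changed (d8 0->-6; d11 5->0) — executes, giving -6.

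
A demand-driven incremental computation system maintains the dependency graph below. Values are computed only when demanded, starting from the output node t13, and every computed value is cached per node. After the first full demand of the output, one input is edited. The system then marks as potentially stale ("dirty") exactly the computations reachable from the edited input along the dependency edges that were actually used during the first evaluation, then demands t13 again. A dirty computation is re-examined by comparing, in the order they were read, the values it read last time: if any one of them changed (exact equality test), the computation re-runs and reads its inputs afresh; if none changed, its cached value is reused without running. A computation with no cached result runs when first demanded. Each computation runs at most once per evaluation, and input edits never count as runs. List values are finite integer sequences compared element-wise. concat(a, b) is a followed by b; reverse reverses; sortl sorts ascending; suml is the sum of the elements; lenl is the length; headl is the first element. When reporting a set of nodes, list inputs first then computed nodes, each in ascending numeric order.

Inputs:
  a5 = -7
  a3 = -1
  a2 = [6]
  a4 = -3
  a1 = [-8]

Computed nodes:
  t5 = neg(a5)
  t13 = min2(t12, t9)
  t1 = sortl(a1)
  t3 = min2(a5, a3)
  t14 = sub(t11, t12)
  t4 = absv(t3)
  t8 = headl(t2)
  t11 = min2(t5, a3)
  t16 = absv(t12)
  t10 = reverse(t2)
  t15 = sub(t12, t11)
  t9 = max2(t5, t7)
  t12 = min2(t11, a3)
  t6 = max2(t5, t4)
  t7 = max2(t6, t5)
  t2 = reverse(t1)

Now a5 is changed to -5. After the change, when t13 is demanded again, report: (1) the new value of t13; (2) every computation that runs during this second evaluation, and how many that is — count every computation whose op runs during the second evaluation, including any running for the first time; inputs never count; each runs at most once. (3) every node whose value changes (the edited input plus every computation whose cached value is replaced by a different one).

First evaluation (everything demanded from the output):
  t3 = min2(-7, -1) = -7
  t4 = absv(-7) = 7
  t5 = neg(-7) = 7
  t6 = max2(7, 7) = 7
  t7 = max2(7, 7) = 7
  t9 = max2(7, 7) = 7
  t11 = min2(7, -1) = -1
  t12 = min2(-1, -1) = -1
  t13 = min2(-1, 7) = -1

Propagation after the edit:
  t3: runs — a5 -7->-5; result -5.
  t4: runs — t3 -7->-5; result 5.
  t5: runs — a5 -7->-5; result 5.
  t6: runs — t5 7->5; t4 7->5; result 5.
  t7: runs — t6 7->5; t5 7->5; result 5.
  t9: runs — t5 7->5; t7 7->5; result 5.
  t11: runs — t5 7->5; result -1 (same value as before).
  t12: checked — values it read are unchanged (t11 unchanged, a3 unchanged); reused cached -1 without running.
  t13: runs — t9 7->5; result -1 (same value as before).

Key observation: the cutoff stops propagation at t12 — its inputs' values are unchanged, so it reuses its cache.

New value of t13: -1.
Computations that run: t3, t4, t5, t6, t7, t9, t11, t13 — 8 in total.
Values that change: a5, t3, t4, t5, t6, t7, t9.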